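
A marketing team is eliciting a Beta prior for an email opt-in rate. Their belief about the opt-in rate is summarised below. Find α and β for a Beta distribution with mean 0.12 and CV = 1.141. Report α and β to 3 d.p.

σ = CV·μ = 1.141×0.12 = 0.13692, so σ² = 0.018747.
s+1 = μ(1−μ)/σ² = 0.1056/0.018747 = 5.6329, so s = α+β = 4.6329.
α = μs = 0.556, β = (1−μ)s = 4.077.

α = 0.556, β = 4.077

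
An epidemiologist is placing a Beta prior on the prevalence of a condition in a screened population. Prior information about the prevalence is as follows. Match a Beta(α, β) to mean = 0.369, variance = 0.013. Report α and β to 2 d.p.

α = 6.24, β = 10.67

Write ν = α+β; then α = μν and Var = μ(1−μ)/(ν+1).
ν = μ(1−μ)/Var − 1 = 0.232839/0.013 − 1 = 16.9107.
α = 0.369·16.9107 = 6.24, β = 0.631·16.9107 = 10.67.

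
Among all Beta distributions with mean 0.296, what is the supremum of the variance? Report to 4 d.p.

0.2084

Var = μ(1−μ)/(α+β+1), which approaches μ(1−μ) as α+β → 0.
So the supremum is μ(1−μ) = 0.296×0.704 = 0.2084.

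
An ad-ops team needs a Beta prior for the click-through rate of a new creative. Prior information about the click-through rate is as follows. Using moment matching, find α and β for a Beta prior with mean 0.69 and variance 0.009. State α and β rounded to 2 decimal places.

By moment matching, α+β = μ(1−μ)/σ² − 1 = (0.69·0.31)/0.009 − 1 = 23.7667 − 1 = 22.7667.
Since α/(α+β) = μ, α = 0.69·22.7667 = 15.71 and β = 0.31·22.7667 = 7.06.

α = 15.71, β = 7.06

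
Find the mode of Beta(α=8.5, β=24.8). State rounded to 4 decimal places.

0.2396

With α,β > 1, mode = (α−1)/(α+β−2) = 7.5/31.3 = 0.2396.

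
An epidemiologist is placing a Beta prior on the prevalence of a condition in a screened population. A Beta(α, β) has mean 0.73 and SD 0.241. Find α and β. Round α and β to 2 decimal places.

α = 1.75, β = 0.65

Variance = 0.241² = 0.058081. The moment-matching identity α+β = μ(1−μ)/Var − 1 gives
α+β = 0.1971/0.058081 − 1 = 2.3935, so α = μ·2.3935 = 1.75 and β = (1−μ)·2.3935 = 0.65.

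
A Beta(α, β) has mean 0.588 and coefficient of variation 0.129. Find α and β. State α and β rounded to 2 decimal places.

Var = (CV·μ)² = (0.129×0.588)² = 0.005754.
α+β = μ(1−μ)/Var − 1 = 0.242256/0.005754 − 1 = 41.1057.
Thus α = 0.588·41.1057 = 24.17 and β = 0.412·41.1057 = 16.94.

α = 24.17, β = 16.94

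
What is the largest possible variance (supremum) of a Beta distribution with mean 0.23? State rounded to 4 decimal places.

For fixed mean μ the Beta variance is μ(1−μ)/(α+β+1), increasing as α+β decreases.
Its least upper bound (not attained) is μ(1−μ) = 0.23·0.77 = 0.1771.

0.1771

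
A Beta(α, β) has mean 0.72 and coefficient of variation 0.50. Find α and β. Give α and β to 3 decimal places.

σ = CV·μ = 0.50×0.72 = 0.36000, so σ² = 0.129600.
s+1 = μ(1−μ)/σ² = 0.2016/0.129600 = 1.5556, so s = α+β = 0.5556.
α = μs = 0.400, β = (1−μ)s = 0.156.

α = 0.400, β = 0.156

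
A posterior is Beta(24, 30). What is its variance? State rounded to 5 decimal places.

μ = 24/54 = 0.444444; Var = μ(1−μ)/(α+β+1) = 0.2469136/55 = 0.00449.

0.00449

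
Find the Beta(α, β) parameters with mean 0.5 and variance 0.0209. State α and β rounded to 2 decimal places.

Write ν = α+β; then α = μν and Var = μ(1−μ)/(ν+1).
ν = μ(1−μ)/Var − 1 = 0.25/0.0209 − 1 = 10.9617.
α = 0.5·10.9617 = 5.48, β = 0.5·10.9617 = 5.48.

α = 5.48, β = 5.48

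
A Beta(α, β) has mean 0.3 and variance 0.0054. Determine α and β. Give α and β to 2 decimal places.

By moment matching, α+β = μ(1−μ)/σ² − 1 = (0.3·0.7)/0.0054 − 1 = 38.8889 − 1 = 37.8889.
Since α/(α+β) = μ, α = 0.3·37.8889 = 11.37 and β = 0.7·37.8889 = 26.52.

α = 11.37, β = 26.52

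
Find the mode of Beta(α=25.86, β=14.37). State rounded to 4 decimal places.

0.6503

With α,β > 1, mode = (α−1)/(α+β−2) = 24.86/38.23 = 0.6503.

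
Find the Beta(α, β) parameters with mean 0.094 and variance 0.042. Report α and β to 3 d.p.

α = 0.097, β = 0.931

Write ν = α+β; then α = μν and Var = μ(1−μ)/(ν+1).
ν = μ(1−μ)/Var − 1 = 0.085164/0.042 − 1 = 1.0277.
α = 0.094·1.0277 = 0.097, β = 0.906·1.0277 = 0.931.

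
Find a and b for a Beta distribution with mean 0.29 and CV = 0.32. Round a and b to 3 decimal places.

a = 6.644, b = 16.265

Var = (CV·μ)² = (0.32×0.29)² = 0.008612.
a+b = μ(1−μ)/Var − 1 = 0.2059/0.008612 − 1 = 22.9089.
Thus a = 0.29·22.9089 = 6.644 and b = 0.71·22.9089 = 16.265.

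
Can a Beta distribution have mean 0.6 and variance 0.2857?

No

The Beta variance bound is σ² < μ(1−μ).
Here μ(1−μ) = 0.6×0.4 = 0.24, and 0.2857 ≥ 0.24.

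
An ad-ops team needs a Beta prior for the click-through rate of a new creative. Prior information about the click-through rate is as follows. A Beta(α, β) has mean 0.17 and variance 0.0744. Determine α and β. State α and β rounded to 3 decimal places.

By moment matching, α+β = μ(1−μ)/σ² − 1 = (0.17·0.83)/0.0744 − 1 = 1.8965 − 1 = 0.8965.
Since α/(α+β) = μ, α = 0.17·0.8965 = 0.152 and β = 0.83·0.8965 = 0.744.

α = 0.152, β = 0.744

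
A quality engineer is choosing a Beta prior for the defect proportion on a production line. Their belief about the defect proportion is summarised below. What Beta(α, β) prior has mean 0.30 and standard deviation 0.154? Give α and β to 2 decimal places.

α = 2.36, β = 5.50

Variance = 0.154² = 0.023716. The moment-matching identity α+β = μ(1−μ)/Var − 1 gives
α+β = 0.2100/0.023716 − 1 = 7.8548, so α = μ·7.8548 = 2.36 and β = (1−μ)·7.8548 = 5.50.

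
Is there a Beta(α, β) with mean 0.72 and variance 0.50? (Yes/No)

For any Beta, Var(X) < E[X]·(1−E[X]).
Here μ(1−μ) = 0.72×0.28 = 0.2016, and 0.50 ≥ 0.2016.

No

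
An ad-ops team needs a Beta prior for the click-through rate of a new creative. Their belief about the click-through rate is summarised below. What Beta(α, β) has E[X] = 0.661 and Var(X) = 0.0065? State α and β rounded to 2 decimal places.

Let s = α+β. The Beta variance is μ(1−μ)/(s+1).
So s+1 = μ(1−μ)/σ² = (0.661×0.339)/0.0065 = 0.224079/0.0065 = 34.4737, giving s = 33.4737.
Then α = μs = 0.661×33.4737 = 22.13 and β = (1−μ)s = 0.339×33.4737 = 11.35.

α = 22.13, β = 11.35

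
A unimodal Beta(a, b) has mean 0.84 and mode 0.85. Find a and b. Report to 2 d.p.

With s = a+b: μ = a/s and mode = (a−1)/(s−2). Eliminating a = μs,
μs − 1 = m(s−2) ⇒ s(μ−m) = 1−2m ⇒ s = -0.70/-0.01 = 70.0000.
So a = μs = 58.80, b = (1−μ)s = 11.20.

a = 58.80, b = 11.20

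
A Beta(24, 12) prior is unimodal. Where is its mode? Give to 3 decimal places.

With α,β > 1, mode = (α−1)/(α+β−2) = 23/34 = 0.676.

0.676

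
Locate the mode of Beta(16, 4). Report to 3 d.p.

With α,β > 1, mode = (α−1)/(α+β−2) = 15/18 = 0.833.

0.833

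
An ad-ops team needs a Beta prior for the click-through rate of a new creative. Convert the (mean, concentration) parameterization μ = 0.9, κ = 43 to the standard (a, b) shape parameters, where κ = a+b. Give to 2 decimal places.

Split κ in proportion μ : (1−μ): a = 0.9·43 = 38.70, b = 43 − 38.70 = 4.30.

a = 38.70, b = 4.30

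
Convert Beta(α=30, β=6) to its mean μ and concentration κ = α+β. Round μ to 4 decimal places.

μ = 0.8333, κ = 36

κ = α+β = 30+6 = 36; μ = α/κ = 30/36 = 0.8333.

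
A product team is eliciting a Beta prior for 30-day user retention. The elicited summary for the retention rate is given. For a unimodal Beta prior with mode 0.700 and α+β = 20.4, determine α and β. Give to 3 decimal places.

Mode = (α−1)/(κ−2) with κ = α+β, so α−1 = 0.700·18.4 = 12.880.
α = 13.880; β = κ − α = 6.520.

α = 13.880, β = 6.520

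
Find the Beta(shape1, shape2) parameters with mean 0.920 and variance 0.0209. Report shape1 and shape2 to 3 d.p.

Let s = shape1+shape2. The Beta variance is μ(1−μ)/(s+1).
So s+1 = μ(1−μ)/σ² = (0.920×0.080)/0.0209 = 0.073600/0.0209 = 3.5215, giving s = 2.5215.
Then shape1 = μs = 0.920×2.5215 = 2.320 and shape2 = (1−μ)s = 0.080×2.5215 = 0.202.

shape1 = 2.320, shape2 = 0.202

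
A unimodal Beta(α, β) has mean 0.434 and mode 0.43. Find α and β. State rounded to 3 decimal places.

Let s = α+β. Mean gives α = μs = 0.434s; mode gives (α−1)/(s−2) = 0.43.
Substituting: 0.434s − 1 = 0.43(s−2) = 0.43s − 0.86, so 0.004s = 0.14 and s = 35.0000.
Then α = 0.434×35.0000 = 15.190 and β = s−α = 19.810.

α = 15.190, β = 19.810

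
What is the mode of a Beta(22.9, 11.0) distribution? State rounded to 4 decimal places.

0.6865

The density x^(α−1)(1−x)^(β−1) is maximised at (α−1)/(α+β−2) = 21.9/31.9 = 0.6865.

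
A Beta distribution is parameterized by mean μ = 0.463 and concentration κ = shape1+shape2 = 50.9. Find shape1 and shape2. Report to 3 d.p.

shape1 = 23.567, shape2 = 27.333

Split κ in proportion μ : (1−μ): shape1 = 0.463·50.9 = 23.567, shape2 = 50.9 − 23.567 = 27.333.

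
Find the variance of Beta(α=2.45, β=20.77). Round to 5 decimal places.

Var = αβ/[(α+β)²(α+β+1)] = (2.45×20.77)/(23.22²×24.22) = 50.8865/13058.658648 = 0.00390.

0.00390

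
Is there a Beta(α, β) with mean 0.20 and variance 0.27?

No

The Beta variance bound is σ² < μ(1−μ).
Here μ(1−μ) = 0.20×0.80 = 0.1600, and 0.27 ≥ 0.1600.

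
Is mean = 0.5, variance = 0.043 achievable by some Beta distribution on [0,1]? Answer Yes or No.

Yes

The Beta variance bound is σ² < μ(1−μ).
Here μ(1−μ) = 0.5×0.5 = 0.25, and 0.043 < 0.25.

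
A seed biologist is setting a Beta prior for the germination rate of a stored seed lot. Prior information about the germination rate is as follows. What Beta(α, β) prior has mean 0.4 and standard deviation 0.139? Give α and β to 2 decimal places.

α = 4.57, β = 6.85

Variance = 0.139² = 0.019321. The moment-matching identity α+β = μ(1−μ)/Var − 1 gives
α+β = 0.24/0.019321 − 1 = 11.4217, so α = μ·11.4217 = 4.57 and β = (1−μ)·11.4217 = 6.85.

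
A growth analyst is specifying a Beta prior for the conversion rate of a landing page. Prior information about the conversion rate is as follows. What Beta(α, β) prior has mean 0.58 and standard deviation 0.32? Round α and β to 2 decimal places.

σ² = 0.32² = 0.1024.
With s = α+β, Var = μ(1−μ)/(s+1), so s+1 = (0.58×0.42)/0.1024 = 2.3789 and s = 1.3789.
α = μs = 0.80, β = (1−μ)s = 0.58.

α = 0.80, β = 0.58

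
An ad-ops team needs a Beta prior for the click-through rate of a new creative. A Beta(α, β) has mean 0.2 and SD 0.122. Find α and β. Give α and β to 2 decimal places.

α = 1.95, β = 7.80

Variance = 0.122² = 0.014884. The moment-matching identity α+β = μ(1−μ)/Var − 1 gives
α+β = 0.16/0.014884 − 1 = 9.7498, so α = μ·9.7498 = 1.95 and β = (1−μ)·9.7498 = 7.80.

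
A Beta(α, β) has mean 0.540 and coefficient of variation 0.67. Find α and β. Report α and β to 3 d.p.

α = 0.485, β = 0.413

σ = CV·μ = 0.67×0.540 = 0.36180, so σ² = 0.130899.
s+1 = μ(1−μ)/σ² = 0.248400/0.130899 = 1.8976, so s = α+β = 0.8976.
α = μs = 0.485, β = (1−μ)s = 0.413.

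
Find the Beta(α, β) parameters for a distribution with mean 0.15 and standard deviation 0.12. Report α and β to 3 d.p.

α = 1.178, β = 6.676

Variance = 0.12² = 0.0144. The moment-matching identity α+β = μ(1−μ)/Var − 1 gives
α+β = 0.1275/0.0144 − 1 = 7.8542, so α = μ·7.8542 = 1.178 and β = (1−μ)·7.8542 = 6.676.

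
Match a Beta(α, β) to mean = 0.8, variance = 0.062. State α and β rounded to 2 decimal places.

Write ν = α+β; then α = μν and Var = μ(1−μ)/(ν+1).
ν = μ(1−μ)/Var − 1 = 0.16/0.062 − 1 = 1.5806.
α = 0.8·1.5806 = 1.26, β = 0.2·1.5806 = 0.32.

α = 1.26, β = 0.32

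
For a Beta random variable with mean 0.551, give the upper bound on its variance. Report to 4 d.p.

For fixed mean μ the Beta variance is μ(1−μ)/(α+β+1), increasing as α+β decreases.
Its least upper bound (not attained) is μ(1−μ) = 0.551·0.449 = 0.2474.

0.2474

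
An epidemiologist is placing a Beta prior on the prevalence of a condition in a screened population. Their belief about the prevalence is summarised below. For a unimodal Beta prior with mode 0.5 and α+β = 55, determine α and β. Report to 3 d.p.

α = 27.500, β = 27.500

Mode = (α−1)/(κ−2) with κ = α+β, so α−1 = 0.5·53 = 26.500.
α = 27.500; β = κ − α = 27.500.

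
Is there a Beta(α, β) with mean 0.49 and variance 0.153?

Yes

For any Beta, Var(X) < E[X]·(1−E[X]).
Here μ(1−μ) = 0.49×0.51 = 0.2499, and 0.153 < 0.2499.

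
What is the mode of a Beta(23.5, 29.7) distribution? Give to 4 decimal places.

With α,β > 1, mode = (α−1)/(α+β−2) = 22.5/51.2 = 0.4395.

0.4395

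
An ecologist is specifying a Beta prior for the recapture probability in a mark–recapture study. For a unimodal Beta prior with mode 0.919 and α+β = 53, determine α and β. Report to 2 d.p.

α = 47.87, β = 5.13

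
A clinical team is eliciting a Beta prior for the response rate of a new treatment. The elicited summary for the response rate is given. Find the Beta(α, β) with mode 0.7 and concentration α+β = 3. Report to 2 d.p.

Mode = (α−1)/(κ−2) with κ = α+β, so α−1 = 0.7·1 = 0.70.
α = 1.70; β = κ − α = 1.30.

α = 1.70, β = 1.30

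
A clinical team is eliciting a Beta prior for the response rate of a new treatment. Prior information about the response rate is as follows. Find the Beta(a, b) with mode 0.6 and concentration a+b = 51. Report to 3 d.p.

Since the density peak of Beta(a,b) is at (a−1)/(a+b−2),
a = 1 + 0.6(51−2) = 30.400 and b = 51 − 30.400 = 20.600.

a = 30.400, b = 20.600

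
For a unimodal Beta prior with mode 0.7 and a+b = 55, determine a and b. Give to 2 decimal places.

a = 38.10, b = 16.90

For a,b>1 the mode is (a−1)/(a+b−2), so a = mode·(κ−2)+1 = 0.7×53+1 = 38.10.
And b = (1−mode)·(κ−2)+1 = 0.3×53+1 = 16.90.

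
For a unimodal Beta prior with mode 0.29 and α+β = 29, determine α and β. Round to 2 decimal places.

α = 8.83, β = 20.17

For α,β>1 the mode is (α−1)/(α+β−2), so α = mode·(κ−2)+1 = 0.29×27+1 = 8.83.
And β = (1−mode)·(κ−2)+1 = 0.71×27+1 = 20.17.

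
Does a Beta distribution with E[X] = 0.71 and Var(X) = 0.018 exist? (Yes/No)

The Beta variance bound is σ² < μ(1−μ).
Here μ(1−μ) = 0.71×0.29 = 0.2059, and 0.018 < 0.2059.

Yes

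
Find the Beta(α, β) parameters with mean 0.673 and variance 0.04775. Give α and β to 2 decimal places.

α = 2.43, β = 1.18

Write ν = α+β; then α = μν and Var = μ(1−μ)/(ν+1).
ν = μ(1−μ)/Var − 1 = 0.220071/0.04775 − 1 = 3.6088.
α = 0.673·3.6088 = 2.43, β = 0.327·3.6088 = 1.18.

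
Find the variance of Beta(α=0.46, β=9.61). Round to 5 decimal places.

0.00394

α+β = 10.07 and αβ = 4.4206, so Var = αβ/[(α+β)²(α+β+1)] = 4.4206/1122.552243 = 0.00394.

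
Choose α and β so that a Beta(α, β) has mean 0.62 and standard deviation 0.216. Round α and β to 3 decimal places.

α = 2.511, β = 1.539

Variance = 0.216² = 0.046656. The moment-matching identity α+β = μ(1−μ)/Var − 1 gives
α+β = 0.2356/0.046656 − 1 = 4.0497, so α = μ·4.0497 = 2.511 and β = (1−μ)·4.0497 = 1.539.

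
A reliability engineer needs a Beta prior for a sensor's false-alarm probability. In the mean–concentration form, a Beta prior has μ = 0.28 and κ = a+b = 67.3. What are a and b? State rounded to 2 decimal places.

a = 18.84, b = 48.46

a = μκ = 0.28×67.3 = 18.84 and b = (1−μ)κ = 0.72×67.3 = 48.46.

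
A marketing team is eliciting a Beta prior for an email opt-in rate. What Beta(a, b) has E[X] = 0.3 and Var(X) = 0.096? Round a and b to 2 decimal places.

Let s = a+b. The Beta variance is μ(1−μ)/(s+1).
So s+1 = μ(1−μ)/σ² = (0.3×0.7)/0.096 = 0.21/0.096 = 2.1875, giving s = 1.1875.
Then a = μs = 0.3×1.1875 = 0.36 and b = (1−μ)s = 0.7×1.1875 = 0.83.

a = 0.36, b = 0.83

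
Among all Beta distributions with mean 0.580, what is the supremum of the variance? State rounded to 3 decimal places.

0.244

Var = μ(1−μ)/(α+β+1), which approaches μ(1−μ) as α+β → 0.
So the supremum is μ(1−μ) = 0.580×0.420 = 0.244.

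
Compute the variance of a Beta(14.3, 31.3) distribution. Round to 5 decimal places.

α+β = 45.6 and αβ = 447.59, so Var = αβ/[(α+β)²(α+β+1)] = 447.59/96898.176 = 0.00462.

0.00462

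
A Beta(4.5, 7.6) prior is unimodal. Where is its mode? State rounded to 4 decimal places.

0.3465

The density x^(α−1)(1−x)^(β−1) is maximised at (α−1)/(α+β−2) = 3.5/10.1 = 0.3465.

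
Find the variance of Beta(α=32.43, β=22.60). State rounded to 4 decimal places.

α+β = 55.03 and αβ = 732.9180, so Var = αβ/[(α+β)²(α+β+1)] = 732.9180/169675.699427 = 0.0043.

0.0043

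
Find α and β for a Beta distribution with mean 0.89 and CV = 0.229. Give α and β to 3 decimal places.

σ = CV·μ = 0.229×0.89 = 0.20381, so σ² = 0.041539.
s+1 = μ(1−μ)/σ² = 0.0979/0.041539 = 2.3568, so s = α+β = 1.3568.
α = μs = 1.208, β = (1−μ)s = 0.149.

α = 1.208, β = 0.149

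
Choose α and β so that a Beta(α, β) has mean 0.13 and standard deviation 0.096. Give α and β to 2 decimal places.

α = 1.47, β = 9.81

First σ² = 0.009216. Setting α = μn, β = (1−μ)n with n = α+β,
μ(1−μ)/(n+1) = 0.009216 ⇒ n+1 = 0.1131/0.009216 = 12.2721 ⇒ n = 11.2721.
Hence α = 0.13×11.2721 = 1.47, β = 0.87×11.2721 = 9.81.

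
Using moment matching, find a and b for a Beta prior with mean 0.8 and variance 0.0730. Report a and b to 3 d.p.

a = 0.953, b = 0.238

Write ν = a+b; then a = μν and Var = μ(1−μ)/(ν+1).
ν = μ(1−μ)/Var − 1 = 0.16/0.0730 − 1 = 1.1918.
a = 0.8·1.1918 = 0.953, b = 0.2·1.1918 = 0.238.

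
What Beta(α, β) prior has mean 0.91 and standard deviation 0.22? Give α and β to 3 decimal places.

α = 0.630, β = 0.062

Variance = 0.22² = 0.0484. The moment-matching identity α+β = μ(1−μ)/Var − 1 gives
α+β = 0.0819/0.0484 − 1 = 0.6921, so α = μ·0.6921 = 0.630 and β = (1−μ)·0.6921 = 0.062.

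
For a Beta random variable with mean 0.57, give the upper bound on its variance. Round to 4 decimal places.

0.2451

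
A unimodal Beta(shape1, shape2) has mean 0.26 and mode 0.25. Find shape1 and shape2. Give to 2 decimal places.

shape1 = 13.00, shape2 = 37.00

With s = shape1+shape2: μ = shape1/s and mode = (shape1−1)/(s−2). Eliminating shape1 = μs,
μs − 1 = m(s−2) ⇒ s(μ−m) = 1−2m ⇒ s = 0.50/0.01 = 50.0000.
So shape1 = μs = 13.00, shape2 = (1−μ)s = 37.00.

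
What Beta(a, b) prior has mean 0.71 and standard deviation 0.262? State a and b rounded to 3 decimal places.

a = 1.420, b = 0.580

σ² = 0.262² = 0.068644.
With s = a+b, Var = μ(1−μ)/(s+1), so s+1 = (0.71×0.29)/0.068644 = 2.9995 and s = 1.9995.
a = μs = 1.420, b = (1−μ)s = 0.580.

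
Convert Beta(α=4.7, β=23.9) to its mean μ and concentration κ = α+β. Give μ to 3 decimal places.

κ = α+β = 4.7+23.9 = 28.6; μ = α/κ = 4.7/28.6 = 0.164.

μ = 0.164, κ = 28.6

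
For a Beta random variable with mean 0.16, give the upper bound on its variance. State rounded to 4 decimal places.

0.1344

Var = μ(1−μ)/(α+β+1), which approaches μ(1−μ) as α+β → 0.
So the supremum is μ(1−μ) = 0.16×0.84 = 0.1344.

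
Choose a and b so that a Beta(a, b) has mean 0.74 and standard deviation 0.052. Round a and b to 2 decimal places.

a = 51.91, b = 18.24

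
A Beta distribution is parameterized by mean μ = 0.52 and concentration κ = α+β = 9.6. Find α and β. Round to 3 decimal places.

α = 4.992, β = 4.608

α = μκ = 0.52×9.6 = 4.992 and β = (1−μ)κ = 0.48×9.6 = 4.608.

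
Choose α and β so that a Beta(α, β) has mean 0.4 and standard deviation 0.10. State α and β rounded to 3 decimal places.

Variance = 0.10² = 0.0100. The moment-matching identity α+β = μ(1−μ)/Var − 1 gives
α+β = 0.24/0.0100 − 1 = 23.0000, so α = μ·23.0000 = 9.200 and β = (1−μ)·23.0000 = 13.800.

α = 9.200, β = 13.800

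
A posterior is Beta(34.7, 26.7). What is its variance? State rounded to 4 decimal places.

0.0039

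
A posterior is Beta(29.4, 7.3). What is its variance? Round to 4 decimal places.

0.0042

Var = αβ/[(α+β)²(α+β+1)] = (29.4×7.3)/(36.7²×37.7) = 214.62/50777.753 = 0.0042.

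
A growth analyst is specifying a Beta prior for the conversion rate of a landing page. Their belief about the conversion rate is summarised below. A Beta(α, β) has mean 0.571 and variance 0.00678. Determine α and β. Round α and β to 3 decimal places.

α = 20.059, β = 15.071

Let s = α+β. The Beta variance is μ(1−μ)/(s+1).
So s+1 = μ(1−μ)/σ² = (0.571×0.429)/0.00678 = 0.244959/0.00678 = 36.1296, giving s = 35.1296.
Then α = μs = 0.571×35.1296 = 20.059 and β = (1−μ)s = 0.429×35.1296 = 15.071.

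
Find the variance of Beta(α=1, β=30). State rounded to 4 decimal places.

α+β = 31 and αβ = 30, so Var = αβ/[(α+β)²(α+β+1)] = 30/30752 = 0.0010.

0.0010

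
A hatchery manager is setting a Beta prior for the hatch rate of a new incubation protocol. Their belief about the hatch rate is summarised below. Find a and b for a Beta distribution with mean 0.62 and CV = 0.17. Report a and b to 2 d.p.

σ = CV·μ = 0.17×0.62 = 0.10540, so σ² = 0.011109.
s+1 = μ(1−μ)/σ² = 0.2356/0.011109 = 21.2077, so s = a+b = 20.2077.
a = μs = 12.53, b = (1−μ)s = 7.68.

a = 12.53, b = 7.68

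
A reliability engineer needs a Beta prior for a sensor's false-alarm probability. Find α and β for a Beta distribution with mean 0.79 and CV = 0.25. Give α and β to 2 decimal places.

σ = CV·μ = 0.25×0.79 = 0.19750, so σ² = 0.039006.
s+1 = μ(1−μ)/σ² = 0.1659/0.039006 = 4.2532, so s = α+β = 3.2532.
α = μs = 2.57, β = (1−μ)s = 0.68.

α = 2.57, β = 0.68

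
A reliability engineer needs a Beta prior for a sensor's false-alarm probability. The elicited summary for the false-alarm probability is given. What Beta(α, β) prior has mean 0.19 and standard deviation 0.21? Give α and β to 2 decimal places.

Variance = 0.21² = 0.0441. The moment-matching identity α+β = μ(1−μ)/Var − 1 gives
α+β = 0.1539/0.0441 − 1 = 2.4898, so α = μ·2.4898 = 0.47 and β = (1−μ)·2.4898 = 2.02.

α = 0.47, β = 2.02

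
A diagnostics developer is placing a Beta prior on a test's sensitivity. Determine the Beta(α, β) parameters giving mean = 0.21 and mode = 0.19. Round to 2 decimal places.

Let s = α+β. Mean gives α = μs = 0.21s; mode gives (α−1)/(s−2) = 0.19.
Substituting: 0.21s − 1 = 0.19(s−2) = 0.19s − 0.38, so 0.02s = 0.62 and s = 31.0000.
Then α = 0.21×31.0000 = 6.51 and β = s−α = 24.49.

α = 6.51, β = 24.49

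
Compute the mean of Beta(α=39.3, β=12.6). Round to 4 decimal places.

0.7572

The Beta mean is α/(α+β) = 39.3/(39.3+12.6) = 0.7572.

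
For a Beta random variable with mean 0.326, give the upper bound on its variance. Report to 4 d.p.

Var = μ(1−μ)/(α+β+1), which approaches μ(1−μ) as α+β → 0.
So the supremum is μ(1−μ) = 0.326×0.674 = 0.2197.

0.2197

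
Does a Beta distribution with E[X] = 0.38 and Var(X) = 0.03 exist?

Yes

For any Beta, Var(X) < E[X]·(1−E[X]).
Here μ(1−μ) = 0.38×0.62 = 0.2356, and 0.03 < 0.2356.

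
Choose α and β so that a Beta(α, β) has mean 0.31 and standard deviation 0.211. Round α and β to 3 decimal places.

σ² = 0.211² = 0.044521.
With s = α+β, Var = μ(1−μ)/(s+1), so s+1 = (0.31×0.69)/0.044521 = 4.8045 and s = 3.8045.
α = μs = 1.179, β = (1−μ)s = 2.625.

α = 1.179, β = 2.625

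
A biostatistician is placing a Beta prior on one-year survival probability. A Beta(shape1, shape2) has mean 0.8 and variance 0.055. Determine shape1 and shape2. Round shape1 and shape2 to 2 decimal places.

shape1 = 1.53, shape2 = 0.38

Write ν = shape1+shape2; then shape1 = μν and Var = μ(1−μ)/(ν+1).
ν = μ(1−μ)/Var − 1 = 0.16/0.055 − 1 = 1.9091.
shape1 = 0.8·1.9091 = 1.53, shape2 = 0.2·1.9091 = 0.38.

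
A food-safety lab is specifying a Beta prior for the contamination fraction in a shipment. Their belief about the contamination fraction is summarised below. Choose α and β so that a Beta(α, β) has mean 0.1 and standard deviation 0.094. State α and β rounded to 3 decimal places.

σ² = 0.094² = 0.008836.
With s = α+β, Var = μ(1−μ)/(s+1), so s+1 = (0.1×0.9)/0.008836 = 10.1856 and s = 9.1856.
α = μs = 0.919, β = (1−μ)s = 8.267.

α = 0.919, β = 8.267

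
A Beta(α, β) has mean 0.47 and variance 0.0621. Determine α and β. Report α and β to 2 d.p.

Let s = α+β. The Beta variance is μ(1−μ)/(s+1).
So s+1 = μ(1−μ)/σ² = (0.47×0.53)/0.0621 = 0.2491/0.0621 = 4.0113, giving s = 3.0113.
Then α = μs = 0.47×3.0113 = 1.42 and β = (1−μ)s = 0.53×3.0113 = 1.60.

α = 1.42, β = 1.60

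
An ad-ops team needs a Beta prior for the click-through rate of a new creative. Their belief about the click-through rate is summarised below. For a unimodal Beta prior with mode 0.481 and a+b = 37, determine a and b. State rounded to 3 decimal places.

a = 17.835, b = 19.165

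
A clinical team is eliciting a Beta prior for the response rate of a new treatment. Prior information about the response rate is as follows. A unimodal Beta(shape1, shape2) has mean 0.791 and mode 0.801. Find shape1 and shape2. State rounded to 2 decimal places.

Let s = shape1+shape2. Mean gives shape1 = μs = 0.791s; mode gives (shape1−1)/(s−2) = 0.801.
Substituting: 0.791s − 1 = 0.801(s−2) = 0.801s − 1.602, so -0.010s = -0.602 and s = 60.2000.
Then shape1 = 0.791×60.2000 = 47.62 and shape2 = s−shape1 = 12.58.

shape1 = 47.62, shape2 = 12.58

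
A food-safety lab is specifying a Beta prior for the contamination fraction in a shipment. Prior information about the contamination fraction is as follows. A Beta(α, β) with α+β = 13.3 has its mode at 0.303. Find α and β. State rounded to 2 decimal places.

Mode = (α−1)/(κ−2) with κ = α+β, so α−1 = 0.303·11.3 = 3.42.
α = 4.42; β = κ − α = 8.88.

α = 4.42, β = 8.88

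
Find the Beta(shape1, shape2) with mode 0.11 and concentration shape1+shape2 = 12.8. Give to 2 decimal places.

shape1 = 2.19, shape2 = 10.61

Since the density peak of Beta(shape1,shape2) is at (shape1−1)/(shape1+shape2−2),
shape1 = 1 + 0.11(12.8−2) = 2.19 and shape2 = 12.8 − 2.19 = 10.61.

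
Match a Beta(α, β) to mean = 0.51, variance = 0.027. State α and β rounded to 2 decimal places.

α = 4.21, β = 4.05

By moment matching, α+β = μ(1−μ)/σ² − 1 = (0.51·0.49)/0.027 − 1 = 9.2556 − 1 = 8.2556.
Since α/(α+β) = μ, α = 0.51·8.2556 = 4.21 and β = 0.49·8.2556 = 4.05.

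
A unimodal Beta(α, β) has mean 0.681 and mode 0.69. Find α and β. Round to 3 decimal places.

With s = α+β: μ = α/s and mode = (α−1)/(s−2). Eliminating α = μs,
μs − 1 = m(s−2) ⇒ s(μ−m) = 1−2m ⇒ s = -0.38/-0.009 = 42.2222.
So α = μs = 28.753, β = (1−μ)s = 13.469.

α = 28.753, β = 13.469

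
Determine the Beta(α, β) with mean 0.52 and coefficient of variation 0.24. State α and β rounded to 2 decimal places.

α = 7.81, β = 7.21

Var = (CV·μ)² = (0.24×0.52)² = 0.015575.
α+β = μ(1−μ)/Var − 1 = 0.2496/0.015575 − 1 = 15.0256.
Thus α = 0.52·15.0256 = 7.81 and β = 0.48·15.0256 = 7.21.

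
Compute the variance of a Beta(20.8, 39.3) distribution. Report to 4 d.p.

α+β = 60.1 and αβ = 817.44, so Var = αβ/[(α+β)²(α+β+1)] = 817.44/220693.811 = 0.0037.

0.0037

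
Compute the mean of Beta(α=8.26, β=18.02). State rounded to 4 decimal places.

E[X] = α/(α+β) = 8.26/26.28 = 0.3143.

0.3143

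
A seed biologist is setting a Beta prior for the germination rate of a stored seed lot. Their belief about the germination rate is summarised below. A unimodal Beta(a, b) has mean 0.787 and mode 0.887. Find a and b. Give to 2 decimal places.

a = 6.09, b = 1.65

Let s = a+b. Mean gives a = μs = 0.787s; mode gives (a−1)/(s−2) = 0.887.
Substituting: 0.787s − 1 = 0.887(s−2) = 0.887s − 1.774, so -0.100s = -0.774 and s = 7.7400.
Then a = 0.787×7.7400 = 6.09 and b = s−a = 1.65.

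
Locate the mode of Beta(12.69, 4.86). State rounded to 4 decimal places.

0.7518

The density x^(α−1)(1−x)^(β−1) is maximised at (α−1)/(α+β−2) = 11.69/15.55 = 0.7518.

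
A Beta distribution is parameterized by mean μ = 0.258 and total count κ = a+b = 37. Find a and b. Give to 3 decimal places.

a = 9.546, b = 27.454

Split κ in proportion μ : (1−μ): a = 0.258·37 = 9.546, b = 37 − 9.546 = 27.454.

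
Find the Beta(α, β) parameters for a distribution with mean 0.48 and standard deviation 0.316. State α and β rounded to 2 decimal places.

α = 0.72, β = 0.78

First σ² = 0.099856. Setting α = μn, β = (1−μ)n with n = α+β,
μ(1−μ)/(n+1) = 0.099856 ⇒ n+1 = 0.2496/0.099856 = 2.4996 ⇒ n = 1.4996.
Hence α = 0.48×1.4996 = 0.72, β = 0.52×1.4996 = 0.78.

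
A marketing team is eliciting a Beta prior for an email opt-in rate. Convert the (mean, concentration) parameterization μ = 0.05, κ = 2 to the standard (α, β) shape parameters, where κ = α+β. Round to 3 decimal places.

α = 0.100, β = 1.900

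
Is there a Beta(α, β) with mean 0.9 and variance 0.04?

Yes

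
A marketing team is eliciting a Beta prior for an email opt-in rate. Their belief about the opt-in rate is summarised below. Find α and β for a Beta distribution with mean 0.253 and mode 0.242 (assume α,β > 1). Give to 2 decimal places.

Let s = α+β. Mean gives α = μs = 0.253s; mode gives (α−1)/(s−2) = 0.242.
Substituting: 0.253s − 1 = 0.242(s−2) = 0.242s − 0.484, so 0.011s = 0.516 and s = 46.9091.
Then α = 0.253×46.9091 = 11.87 and β = s−α = 35.04.

α = 11.87, β = 35.04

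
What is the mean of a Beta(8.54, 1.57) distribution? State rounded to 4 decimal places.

0.8447

E[X] = α/(α+β) = 8.54/10.11 = 0.8447.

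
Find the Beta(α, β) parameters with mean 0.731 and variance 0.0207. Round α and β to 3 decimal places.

α = 6.213, β = 2.286

Let s = α+β. The Beta variance is μ(1−μ)/(s+1).
So s+1 = μ(1−μ)/σ² = (0.731×0.269)/0.0207 = 0.196639/0.0207 = 9.4995, giving s = 8.4995.
Then α = μs = 0.731×8.4995 = 6.213 and β = (1−μ)s = 0.269×8.4995 = 2.286.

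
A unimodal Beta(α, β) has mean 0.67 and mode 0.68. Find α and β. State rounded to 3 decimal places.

α = 24.120, β = 11.880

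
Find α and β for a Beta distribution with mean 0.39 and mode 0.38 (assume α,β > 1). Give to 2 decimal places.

Let s = α+β. Mean gives α = μs = 0.39s; mode gives (α−1)/(s−2) = 0.38.
Substituting: 0.39s − 1 = 0.38(s−2) = 0.38s − 0.76, so 0.01s = 0.24 and s = 24.0000.
Then α = 0.39×24.0000 = 9.36 and β = s−α = 14.64.

α = 9.36, β = 14.64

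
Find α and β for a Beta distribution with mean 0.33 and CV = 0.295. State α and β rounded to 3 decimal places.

α = 7.369, β = 14.961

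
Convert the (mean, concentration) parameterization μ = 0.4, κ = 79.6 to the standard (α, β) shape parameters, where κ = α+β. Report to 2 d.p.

α = 31.84, β = 47.76

Split κ in proportion μ : (1−μ): α = 0.4·79.6 = 31.84, β = 79.6 − 31.84 = 47.76.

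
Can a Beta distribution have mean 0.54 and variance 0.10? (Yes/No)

Yes

For any Beta, Var(X) < E[X]·(1−E[X]).
Here μ(1−μ) = 0.54×0.46 = 0.2484, and 0.10 < 0.2484.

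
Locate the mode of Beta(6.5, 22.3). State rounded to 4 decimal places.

0.2052

With α,β > 1, mode = (α−1)/(α+β−2) = 5.5/26.8 = 0.2052.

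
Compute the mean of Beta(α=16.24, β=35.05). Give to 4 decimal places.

E[X] = α/(α+β) = 16.24/51.29 = 0.3166.

0.3166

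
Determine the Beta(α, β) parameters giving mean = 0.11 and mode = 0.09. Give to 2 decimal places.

Let s = α+β. Mean gives α = μs = 0.11s; mode gives (α−1)/(s−2) = 0.09.
Substituting: 0.11s − 1 = 0.09(s−2) = 0.09s − 0.18, so 0.02s = 0.82 and s = 41.0000.
Then α = 0.11×41.0000 = 4.51 and β = s−α = 36.49.

α = 4.51, β = 36.49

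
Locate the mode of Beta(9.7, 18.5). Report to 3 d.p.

0.332

With α,β > 1, mode = (α−1)/(α+β−2) = 8.7/26.2 = 0.332.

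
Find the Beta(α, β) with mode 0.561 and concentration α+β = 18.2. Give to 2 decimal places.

α = 10.09, β = 8.11

Mode = (α−1)/(κ−2) with κ = α+β, so α−1 = 0.561·16.2 = 9.09.
α = 10.09; β = κ − α = 8.11.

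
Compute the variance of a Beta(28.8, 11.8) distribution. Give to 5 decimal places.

Var = αβ/[(α+β)²(α+β+1)] = (28.8×11.8)/(40.6²×41.6) = 339.84/68571.776 = 0.00496.

0.00496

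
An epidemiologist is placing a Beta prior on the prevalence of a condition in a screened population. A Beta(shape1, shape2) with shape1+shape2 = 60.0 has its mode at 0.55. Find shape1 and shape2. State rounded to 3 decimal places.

Mode = (shape1−1)/(κ−2) with κ = shape1+shape2, so shape1−1 = 0.55·58.0 = 31.900.
shape1 = 32.900; shape2 = κ − shape1 = 27.100.

shape1 = 32.900, shape2 = 27.100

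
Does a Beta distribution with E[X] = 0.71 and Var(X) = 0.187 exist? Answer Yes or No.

Yes

The Beta variance bound is σ² < μ(1−μ).
Here μ(1−μ) = 0.71×0.29 = 0.2059, and 0.187 < 0.2059.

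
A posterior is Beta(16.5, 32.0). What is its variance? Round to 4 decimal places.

α+β = 48.5 and αβ = 528.00, so Var = αβ/[(α+β)²(α+β+1)] = 528.00/116436.375 = 0.0045.

0.0045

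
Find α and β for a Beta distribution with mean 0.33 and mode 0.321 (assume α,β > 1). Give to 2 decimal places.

With s = α+β: μ = α/s and mode = (α−1)/(s−2). Eliminating α = μs,
μs − 1 = m(s−2) ⇒ s(μ−m) = 1−2m ⇒ s = 0.358/0.009 = 39.7778.
So α = μs = 13.13, β = (1−μ)s = 26.65.

α = 13.13, β = 26.65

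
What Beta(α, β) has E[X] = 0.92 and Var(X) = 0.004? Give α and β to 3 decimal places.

α = 16.008, β = 1.392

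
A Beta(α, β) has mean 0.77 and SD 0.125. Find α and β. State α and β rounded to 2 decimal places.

α = 7.96, β = 2.38

σ² = 0.125² = 0.015625.
With s = α+β, Var = μ(1−μ)/(s+1), so s+1 = (0.77×0.23)/0.015625 = 11.3344 and s = 10.3344.
α = μs = 7.96, β = (1−μ)s = 2.38.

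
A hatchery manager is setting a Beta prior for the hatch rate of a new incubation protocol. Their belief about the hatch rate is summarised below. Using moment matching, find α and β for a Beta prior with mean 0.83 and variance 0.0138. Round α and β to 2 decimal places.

α = 7.66, β = 1.57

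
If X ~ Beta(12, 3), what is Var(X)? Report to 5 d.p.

Var = αβ/[(α+β)²(α+β+1)] = (12×3)/(15²×16) = 36/3600 = 0.01000.

0.01000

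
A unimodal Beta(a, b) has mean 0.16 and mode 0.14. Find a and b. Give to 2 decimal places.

Let s = a+b. Mean gives a = μs = 0.16s; mode gives (a−1)/(s−2) = 0.14.
Substituting: 0.16s − 1 = 0.14(s−2) = 0.14s − 0.28, so 0.02s = 0.72 and s = 36.0000.
Then a = 0.16×36.0000 = 5.76 and b = s−a = 30.24.

a = 5.76, b = 30.24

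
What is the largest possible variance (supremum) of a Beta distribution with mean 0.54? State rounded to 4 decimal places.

0.2484

Var = μ(1−μ)/(α+β+1), which approaches μ(1−μ) as α+β → 0.
So the supremum is μ(1−μ) = 0.54×0.46 = 0.2484.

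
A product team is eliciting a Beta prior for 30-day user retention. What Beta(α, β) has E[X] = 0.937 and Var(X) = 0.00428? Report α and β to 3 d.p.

α = 11.986, β = 0.806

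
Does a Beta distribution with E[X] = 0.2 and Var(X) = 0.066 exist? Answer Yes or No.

The Beta variance bound is σ² < μ(1−μ).
Here μ(1−μ) = 0.2×0.8 = 0.16, and 0.066 < 0.16.

Yes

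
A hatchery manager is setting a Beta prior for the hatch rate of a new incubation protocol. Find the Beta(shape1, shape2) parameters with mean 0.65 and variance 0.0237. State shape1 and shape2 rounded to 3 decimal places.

shape1 = 5.589, shape2 = 3.010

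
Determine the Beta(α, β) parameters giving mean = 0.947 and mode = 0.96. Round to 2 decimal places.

Let s = α+β. Mean gives α = μs = 0.947s; mode gives (α−1)/(s−2) = 0.96.
Substituting: 0.947s − 1 = 0.96(s−2) = 0.96s − 1.92, so -0.013s = -0.92 and s = 70.7692.
Then α = 0.947×70.7692 = 67.02 and β = s−α = 3.75.

α = 67.02, β = 3.75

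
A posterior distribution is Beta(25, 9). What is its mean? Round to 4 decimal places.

0.7353

E[X] = α/(α+β) = 25/34 = 0.7353.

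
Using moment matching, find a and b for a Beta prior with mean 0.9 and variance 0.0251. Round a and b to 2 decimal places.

By moment matching, a+b = μ(1−μ)/σ² − 1 = (0.9·0.1)/0.0251 − 1 = 3.5857 − 1 = 2.5857.
Since a/(a+b) = μ, a = 0.9·2.5857 = 2.33 and b = 0.1·2.5857 = 0.26.

a = 2.33, b = 0.26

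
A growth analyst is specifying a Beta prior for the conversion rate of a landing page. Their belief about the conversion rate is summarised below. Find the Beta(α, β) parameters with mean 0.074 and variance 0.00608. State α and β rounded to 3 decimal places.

By moment matching, α+β = μ(1−μ)/σ² − 1 = (0.074·0.926)/0.00608 − 1 = 11.2704 − 1 = 10.2704.
Since α/(α+β) = μ, α = 0.074·10.2704 = 0.760 and β = 0.926·10.2704 = 9.510.

α = 0.760, β = 9.510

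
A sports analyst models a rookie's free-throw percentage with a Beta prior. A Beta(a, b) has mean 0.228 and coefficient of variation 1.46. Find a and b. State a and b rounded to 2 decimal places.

a = 0.13, b = 0.45

Var = (CV·μ)² = (1.46×0.228)² = 0.110809.
a+b = μ(1−μ)/Var − 1 = 0.176016/0.110809 − 1 = 0.5885.
Thus a = 0.228·0.5885 = 0.13 and b = 0.772·0.5885 = 0.45.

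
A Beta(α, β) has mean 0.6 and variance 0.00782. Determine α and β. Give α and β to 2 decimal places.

α = 17.81, β = 11.88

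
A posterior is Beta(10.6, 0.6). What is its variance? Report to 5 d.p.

0.00416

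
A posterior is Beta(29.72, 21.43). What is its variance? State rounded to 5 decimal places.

0.00467

α+β = 51.15 and αβ = 636.8996, so Var = αβ/[(α+β)²(α+β+1)] = 636.8996/136441.218375 = 0.00467.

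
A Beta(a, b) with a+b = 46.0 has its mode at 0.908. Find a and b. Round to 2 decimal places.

a = 40.95, b = 5.05

Since the density peak of Beta(a,b) is at (a−1)/(a+b−2),
a = 1 + 0.908(46.0−2) = 40.95 and b = 46.0 − 40.95 = 5.05.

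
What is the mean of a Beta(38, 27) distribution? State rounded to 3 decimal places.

E[X] = α/(α+β) = 38/65 = 0.585.

0.585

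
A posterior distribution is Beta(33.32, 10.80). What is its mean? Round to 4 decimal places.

0.7552

E[X] = α/(α+β) = 33.32/44.12 = 0.7552.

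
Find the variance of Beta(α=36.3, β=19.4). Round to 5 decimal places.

α+β = 55.7 and αβ = 704.22, so Var = αβ/[(α+β)²(α+β+1)] = 704.22/175911.183 = 0.00400.

0.00400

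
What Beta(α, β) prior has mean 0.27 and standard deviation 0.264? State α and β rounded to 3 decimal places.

α = 0.494, β = 1.334

Variance = 0.264² = 0.069696. The moment-matching identity α+β = μ(1−μ)/Var − 1 gives
α+β = 0.1971/0.069696 − 1 = 1.8280, so α = μ·1.8280 = 0.494 and β = (1−μ)·1.8280 = 1.334.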